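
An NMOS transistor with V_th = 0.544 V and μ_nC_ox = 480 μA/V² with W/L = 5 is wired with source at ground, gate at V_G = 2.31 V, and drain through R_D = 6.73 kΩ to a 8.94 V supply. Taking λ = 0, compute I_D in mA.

V_GS = V_G = 2.31 V, so V_ov = 2.31 − 0.544 = 1.77 V.
k_n = μ_nC_ox · (W/L) = 2.4 mA/V².
Assume saturation: I_D = ½ k_n V_ov² = 0.5 × 2.4 × 1.77² = 3.74 mA, giving V_DS = V_DD − I_D R_D = 8.94 − 3.74 × 6.73 = -16.2 V.
But -16.2 V < V_ov = 1.77 V, so the device is actually in triode.
In triode I_D = k_n[V_ov V_DS − ½ V_DS²] and I_D = (V_DD − V_DS)/R_D. Equating: 8.08 V_DS² − 29.52 V_DS + 8.94 = 0, giving V_DS = 0.333 V (the root below V_ov).
I_D = (8.94 − 0.333) / 6.73 = 1.28 mA.

I_D = 1.28 mA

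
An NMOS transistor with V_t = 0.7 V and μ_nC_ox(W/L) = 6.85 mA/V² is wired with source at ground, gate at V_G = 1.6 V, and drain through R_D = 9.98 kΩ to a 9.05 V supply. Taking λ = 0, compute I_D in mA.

V_GS = V_G = 1.6 V, so V_ov = 1.6 − 0.7 = 0.9 V.
Assume saturation: I_D = ½ k_n V_ov² = 0.5 × 6.85 × 0.9² = 2.77 mA, giving V_DS = V_DD − I_D R_D = 9.05 − 2.77 × 9.98 = -18.6 V.
But -18.6 V < V_ov = 0.9 V, so the device is actually in triode.
In triode I_D = k_n[V_ov V_DS − ½ V_DS²] and I_D = (V_DD − V_DS)/R_D. Equating: 34.2 V_DS² − 62.53 V_DS + 9.05 = 0, giving V_DS = 0.158 V (the root below V_ov).
I_D = (9.05 − 0.158) / 9.98 = 0.891 mA.

I_D = 0.891 mA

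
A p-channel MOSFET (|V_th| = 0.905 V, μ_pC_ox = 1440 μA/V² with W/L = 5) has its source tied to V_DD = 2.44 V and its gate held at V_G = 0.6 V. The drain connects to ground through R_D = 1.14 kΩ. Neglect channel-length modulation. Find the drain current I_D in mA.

V_SG = V_DD − V_G = 2.44 − 0.6 = 1.84 V, so V_ov = 1.84 − 0.905 = 0.935 V.
k_p = μ_pC_ox · (W/L) = 7.2 mA/V².
Assume saturation: I_D = ½ k_p V_ov² = 0.5 × 7.2 × 0.935² = 3.15 mA, giving V_SD = V_DD − I_D R_D = 2.44 − 3.15 × 1.14 = -1.15 V.
But -1.15 V < V_ov = 0.935 V, so the device is actually in triode.
In triode I_D = k_p[V_ov V_SD − ½ V_SD²] and I_D = (V_DD − V_SD)/R_D. Equating: 4.1 V_SD² − 8.674 V_SD + 2.44 = 0, giving V_SD = 0.334 V (the root below V_ov).
I_D = (2.44 − 0.334) / 1.14 = 1.85 mA.

I_D = 1.85 mA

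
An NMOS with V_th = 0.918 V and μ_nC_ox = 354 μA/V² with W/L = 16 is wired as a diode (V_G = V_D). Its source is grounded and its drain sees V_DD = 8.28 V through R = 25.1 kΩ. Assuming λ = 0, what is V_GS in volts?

With gate tied to drain, V_GS = V_DS ≥ V_GS − V_th, so the device is in saturation.
k_n = μ_nC_ox · (W/L) = 5.664 mA/V².
KCL at the drain: ½ k_n (V_GS − V_th)² = (V_DD − V_GS)/R.
Let x = V_GS − 0.918. Then 71.1 x² + x − 7.362 = 0, giving x = 0.315 V (positive root), so V_GS = 1.23 V.
I_D = (V_DD − V_GS)/R = (8.28 − 1.23) / 25.1 = 0.281 mA.

V_GS = 1.23 V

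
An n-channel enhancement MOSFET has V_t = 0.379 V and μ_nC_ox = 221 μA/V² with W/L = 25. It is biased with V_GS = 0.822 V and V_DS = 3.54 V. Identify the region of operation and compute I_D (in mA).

Saturation; I_D = 0.542 mA

k_n = μ_nC_ox · (W/L) = 5.525 mA/V².
V_ov = V_GS − V_t = 0.822 − 0.379 = 0.443 V.
Since V_DS = 3.54 V ≥ V_ov = 0.443 V, the device is in saturation.
I_D = ½ k_n V_ov² = 0.5 × 5.525 × 0.443² = 0.542 mA.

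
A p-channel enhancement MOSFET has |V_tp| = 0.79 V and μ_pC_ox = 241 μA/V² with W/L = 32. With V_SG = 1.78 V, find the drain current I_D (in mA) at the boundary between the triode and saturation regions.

I_D = 3.78 mA

At the boundary V_SD = V_ov = V_SG − |V_tp| = 1.78 − 0.79 = 0.99 V.
k_p = μ_pC_ox · (W/L) = 7.712 mA/V².
I_D = ½ k_p V_ov² = 0.5 × 7.712 × 0.99² = 3.78 mA.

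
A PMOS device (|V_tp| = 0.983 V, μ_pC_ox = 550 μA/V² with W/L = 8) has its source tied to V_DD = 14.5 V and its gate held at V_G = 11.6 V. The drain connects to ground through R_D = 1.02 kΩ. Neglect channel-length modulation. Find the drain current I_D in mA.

I_D = 8.08 mA

V_SG = V_DD − V_G = 14.5 − 11.6 = 2.9 V, so V_ov = 2.9 − 0.983 = 1.92 V.
k_p = μ_pC_ox · (W/L) = 4.4 mA/V².
Assume saturation: I_D = ½ k_p V_ov² = 0.5 × 4.4 × 1.92² = 8.08 mA, giving V_SD = V_DD − I_D R_D = 14.5 − 8.08 × 1.02 = 6.25 V.
V_SD = 6.25 V ≥ V_ov = 1.92 V, confirming saturation.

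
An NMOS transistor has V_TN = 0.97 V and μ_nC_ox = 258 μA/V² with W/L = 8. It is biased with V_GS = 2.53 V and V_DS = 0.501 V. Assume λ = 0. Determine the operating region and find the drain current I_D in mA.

Triode; I_D = 1.35 mA

k_n = μ_nC_ox · (W/L) = 2.064 mA/V².
V_ov = V_GS − V_TN = 2.53 − 0.97 = 1.56 V.
Since V_DS = 0.501 V < V_ov = 1.56 V, the device is in the triode region.
I_D = k_n [V_ov · V_DS − ½ V_DS²] = 2.064 × [1.56 × 0.501 − 0.5 × 0.501²] = 1.35 mA.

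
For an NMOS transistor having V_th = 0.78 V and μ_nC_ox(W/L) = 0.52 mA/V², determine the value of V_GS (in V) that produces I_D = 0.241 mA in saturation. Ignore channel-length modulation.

V_GS = 1.74 V

In saturation I_D = ½ k_n (V_GS − V_th)², so V_GS − V_th = √(2 I_D / k_n) = √(2 × 0.241 / 0.52) = 0.963 V.
V_GS = 0.78 + 0.963 = 1.74 V.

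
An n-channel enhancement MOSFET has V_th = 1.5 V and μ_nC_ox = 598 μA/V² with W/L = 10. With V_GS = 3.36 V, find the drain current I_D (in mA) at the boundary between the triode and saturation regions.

I_D = 10.3 mA

At the boundary V_DS = V_ov = V_GS − V_th = 3.36 − 1.5 = 1.86 V.
k_n = μ_nC_ox · (W/L) = 5.98 mA/V².
I_D = ½ k_n V_ov² = 0.5 × 5.98 × 1.86² = 10.3 mA.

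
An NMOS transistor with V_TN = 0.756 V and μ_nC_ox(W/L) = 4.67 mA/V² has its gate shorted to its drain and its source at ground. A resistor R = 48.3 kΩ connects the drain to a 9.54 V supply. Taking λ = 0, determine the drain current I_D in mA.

I_D = 0.176 mA

With gate tied to drain, V_GS = V_DS ≥ V_GS − V_TN, so the device is in saturation.
KCL at the drain: ½ k_n (V_GS − V_TN)² = (V_DD − V_GS)/R.
Let x = V_GS − 0.756. Then 113 x² + x − 8.784 = 0, giving x = 0.275 V (positive root), so V_GS = 1.03 V.
I_D = (V_DD − V_GS)/R = (9.54 − 1.03) / 48.3 = 0.176 mA.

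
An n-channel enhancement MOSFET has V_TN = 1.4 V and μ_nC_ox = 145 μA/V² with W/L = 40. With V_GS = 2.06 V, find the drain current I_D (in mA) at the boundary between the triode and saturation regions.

I_D = 1.26 mA

At the boundary V_DS = V_ov = V_GS − V_TN = 2.06 − 1.4 = 0.66 V.
k_n = μ_nC_ox · (W/L) = 5.8 mA/V².
I_D = ½ k_n V_ov² = 0.5 × 5.8 × 0.66² = 1.26 mA.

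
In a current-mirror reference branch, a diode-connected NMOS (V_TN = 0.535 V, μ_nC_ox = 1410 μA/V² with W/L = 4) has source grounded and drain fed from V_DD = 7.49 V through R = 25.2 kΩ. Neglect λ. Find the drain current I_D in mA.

I_D = 0.264 mA

With gate tied to drain, V_GS = V_DS ≥ V_GS − V_TN, so the device is in saturation.
k_n = μ_nC_ox · (W/L) = 5.64 mA/V².
KCL at the drain: ½ k_n (V_GS − V_TN)² = (V_DD − V_GS)/R.
Let x = V_GS − 0.535. Then 71.1 x² + x − 6.955 = 0, giving x = 0.306 V (positive root), so V_GS = 0.841 V.
I_D = (V_DD − V_GS)/R = (7.49 − 0.841) / 25.2 = 0.264 mA.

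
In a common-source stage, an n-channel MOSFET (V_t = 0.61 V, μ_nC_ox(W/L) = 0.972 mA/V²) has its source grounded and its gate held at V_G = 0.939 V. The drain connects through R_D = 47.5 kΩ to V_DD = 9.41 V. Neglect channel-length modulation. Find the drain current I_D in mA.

V_GS = V_G = 0.939 V, so V_ov = 0.939 − 0.61 = 0.329 V.
Assume saturation: I_D = ½ k_n V_ov² = 0.5 × 0.972 × 0.329² = 0.0526 mA, giving V_DS = V_DD − I_D R_D = 9.41 − 0.0526 × 47.5 = 6.91 V.
V_DS = 6.91 V ≥ V_ov = 0.329 V, confirming saturation.

I_D = 0.0526 mA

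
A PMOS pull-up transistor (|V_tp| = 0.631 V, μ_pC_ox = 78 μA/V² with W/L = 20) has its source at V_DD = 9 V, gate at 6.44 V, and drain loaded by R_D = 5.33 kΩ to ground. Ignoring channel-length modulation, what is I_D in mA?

V_SG = V_DD − V_G = 9 − 6.44 = 2.56 V, so V_ov = 2.56 − 0.631 = 1.93 V.
k_p = μ_pC_ox · (W/L) = 1.56 mA/V².
Assume saturation: I_D = ½ k_p V_ov² = 0.5 × 1.56 × 1.93² = 2.9 mA, giving V_SD = V_DD − I_D R_D = 9 − 2.9 × 5.33 = -6.47 V.
But -6.47 V < V_ov = 1.93 V, so the device is actually in triode.
In triode I_D = k_p[V_ov V_SD − ½ V_SD²] and I_D = (V_DD − V_SD)/R_D. Equating: 4.16 V_SD² − 17.04 V_SD + 9 = 0, giving V_SD = 0.623 V (the root below V_ov).
I_D = (9 − 0.623) / 5.33 = 1.57 mA.

I_D = 1.57 mA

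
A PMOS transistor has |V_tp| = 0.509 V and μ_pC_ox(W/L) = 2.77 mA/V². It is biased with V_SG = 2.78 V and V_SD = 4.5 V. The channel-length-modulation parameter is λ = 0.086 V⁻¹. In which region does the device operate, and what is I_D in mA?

V_ov = V_SG − |V_tp| = 2.78 − 0.509 = 2.27 V.
Since V_SD = 4.5 V ≥ V_ov = 2.27 V, the device is in saturation.
I_D = ½ k_p V_ov² (1 + λ V_SD) = 0.5 × 2.77 × 2.27² × (1 + 0.086 × 4.5) = 9.91 mA.

Saturation; I_D = 9.91 mA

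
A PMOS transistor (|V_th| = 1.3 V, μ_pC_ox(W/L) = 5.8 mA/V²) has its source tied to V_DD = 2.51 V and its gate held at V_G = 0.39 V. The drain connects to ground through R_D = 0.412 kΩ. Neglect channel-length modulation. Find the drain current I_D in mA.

V_SG = V_DD − V_G = 2.51 − 0.39 = 2.12 V, so V_ov = 2.12 − 1.3 = 0.82 V.
Assume saturation: I_D = ½ k_p V_ov² = 0.5 × 5.8 × 0.82² = 1.95 mA, giving V_SD = V_DD − I_D R_D = 2.51 − 1.95 × 0.412 = 1.71 V.
V_SD = 1.71 V ≥ V_ov = 0.82 V, confirming saturation.

I_D = 1.95 mA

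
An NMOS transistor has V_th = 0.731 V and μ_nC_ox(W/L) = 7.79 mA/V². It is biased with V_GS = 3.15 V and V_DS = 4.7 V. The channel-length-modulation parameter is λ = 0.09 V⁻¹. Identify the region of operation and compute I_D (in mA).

V_ov = V_GS − V_th = 3.15 − 0.731 = 2.42 V.
Since V_DS = 4.7 V ≥ V_ov = 2.42 V, the device is in saturation.
I_D = ½ k_n V_ov² (1 + λ V_DS) = 0.5 × 7.79 × 2.42² × (1 + 0.09 × 4.7) = 32.4 mA.

Saturation; I_D = 32.4 mA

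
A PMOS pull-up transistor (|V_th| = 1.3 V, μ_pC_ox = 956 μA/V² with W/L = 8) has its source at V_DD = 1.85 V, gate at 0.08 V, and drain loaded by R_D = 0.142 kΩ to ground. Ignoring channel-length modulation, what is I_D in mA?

V_SG = V_DD − V_G = 1.85 − 0.08 = 1.77 V, so V_ov = 1.77 − 1.3 = 0.47 V.
k_p = μ_pC_ox · (W/L) = 7.648 mA/V².
Assume saturation: I_D = ½ k_p V_ov² = 0.5 × 7.648 × 0.47² = 0.845 mA, giving V_SD = V_DD − I_D R_D = 1.85 − 0.845 × 0.142 = 1.73 V.
V_SD = 1.73 V ≥ V_ov = 0.47 V, confirming saturation.

I_D = 0.845 mA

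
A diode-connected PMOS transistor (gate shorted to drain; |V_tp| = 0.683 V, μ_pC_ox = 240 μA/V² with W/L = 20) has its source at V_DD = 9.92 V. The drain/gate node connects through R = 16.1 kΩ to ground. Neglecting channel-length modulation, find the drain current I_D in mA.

I_D = 0.544 mA

With gate tied to drain, V_SG = V_SD ≥ V_SG − |V_tp|, so the device is in saturation.
k_p = μ_pC_ox · (W/L) = 4.8 mA/V².
KCL at the drain: ½ k_p (V_SG − |V_tp|)² = (V_DD − V_SG)/R.
Let x = V_SG − 0.683. Then 38.6 x² + x − 9.237 = 0, giving x = 0.476 V (positive root), so V_SG = 1.16 V.
I_D = (V_DD − V_SG)/R = (9.92 − 1.16) / 16.1 = 0.544 mA.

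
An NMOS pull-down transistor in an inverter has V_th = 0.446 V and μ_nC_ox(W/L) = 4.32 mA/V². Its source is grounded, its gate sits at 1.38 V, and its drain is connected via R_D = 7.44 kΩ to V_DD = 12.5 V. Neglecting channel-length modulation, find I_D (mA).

I_D = 1.60 mA

V_GS = V_G = 1.38 V, so V_ov = 1.38 − 0.446 = 0.934 V.
Assume saturation: I_D = ½ k_n V_ov² = 0.5 × 4.32 × 0.934² = 1.88 mA, giving V_DS = V_DD − I_D R_D = 12.5 − 1.88 × 7.44 = -1.52 V.
But -1.52 V < V_ov = 0.934 V, so the device is actually in triode.
In triode I_D = k_n[V_ov V_DS − ½ V_DS²] and I_D = (V_DD − V_DS)/R_D. Equating: 16.1 V_DS² − 31.02 V_DS + 12.5 = 0, giving V_DS = 0.573 V (the root below V_ov).
I_D = (12.5 − 0.573) / 7.44 = 1.6 mA.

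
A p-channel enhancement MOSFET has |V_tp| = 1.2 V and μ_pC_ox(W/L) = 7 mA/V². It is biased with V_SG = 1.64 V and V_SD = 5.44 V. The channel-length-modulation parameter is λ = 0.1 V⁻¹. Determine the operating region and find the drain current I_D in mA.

Saturation; I_D = 1.05 mA

V_ov = V_SG − |V_tp| = 1.64 − 1.2 = 0.44 V.
Since V_SD = 5.44 V ≥ V_ov = 0.44 V, the device is in saturation.
I_D = ½ k_p V_ov² (1 + λ V_SD) = 0.5 × 7 × 0.44² × (1 + 0.1 × 5.44) = 1.05 mA.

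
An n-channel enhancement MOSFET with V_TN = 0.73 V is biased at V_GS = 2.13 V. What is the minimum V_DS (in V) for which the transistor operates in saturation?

The boundary between triode and saturation is V_DS = V_GS − V_TN = V_ov.
V_ov = 2.13 − 0.73 = 1.4 V.

V_DS,sat = 1.40 V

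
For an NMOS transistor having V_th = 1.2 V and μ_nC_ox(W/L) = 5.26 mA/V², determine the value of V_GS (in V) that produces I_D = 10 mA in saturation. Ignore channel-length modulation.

V_GS = 3.15 V

In saturation I_D = ½ k_n (V_GS − V_th)², so V_GS − V_th = √(2 I_D / k_n) = √(2 × 10 / 5.26) = 1.95 V.
V_GS = 1.2 + 1.95 = 3.15 V.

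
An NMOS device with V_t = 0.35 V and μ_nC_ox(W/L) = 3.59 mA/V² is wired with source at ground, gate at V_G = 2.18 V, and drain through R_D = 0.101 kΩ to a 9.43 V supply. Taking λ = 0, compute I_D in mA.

V_GS = V_G = 2.18 V, so V_ov = 2.18 − 0.35 = 1.83 V.
Assume saturation: I_D = ½ k_n V_ov² = 0.5 × 3.59 × 1.83² = 6.01 mA, giving V_DS = V_DD − I_D R_D = 9.43 − 6.01 × 0.101 = 8.82 V.
V_DS = 8.82 V ≥ V_ov = 1.83 V, confirming saturation.

I_D = 6.01 mA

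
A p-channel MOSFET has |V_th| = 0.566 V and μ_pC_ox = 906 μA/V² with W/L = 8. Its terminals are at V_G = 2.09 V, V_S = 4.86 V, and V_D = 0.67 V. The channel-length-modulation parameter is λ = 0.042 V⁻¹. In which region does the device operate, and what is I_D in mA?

Saturation; I_D = 20.7 mA

V_SG = V_S − V_G = 4.86 − 2.09 = 2.77 V; V_SD = V_S − V_D = 4.86 − 0.67 = 4.19 V.
k_p = μ_pC_ox · (W/L) = 7.248 mA/V².
V_ov = V_SG − |V_th| = 2.77 − 0.566 = 2.2 V.
Since V_SD = 4.19 V ≥ V_ov = 2.2 V, the device is in saturation.
I_D = ½ k_p V_ov² (1 + λ V_SD) = 0.5 × 7.248 × 2.2² × (1 + 0.042 × 4.19) = 20.7 mA.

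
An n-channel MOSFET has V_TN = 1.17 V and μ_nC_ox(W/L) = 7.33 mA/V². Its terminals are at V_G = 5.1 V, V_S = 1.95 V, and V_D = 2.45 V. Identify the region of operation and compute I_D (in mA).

Triode; I_D = 6.34 mA

V_GS = V_G − V_S = 5.1 − 1.95 = 3.15 V; V_DS = V_D − V_S = 2.45 − 1.95 = 0.5 V.
V_ov = V_GS − V_TN = 3.15 − 1.17 = 1.98 V.
Since V_DS = 0.5 V < V_ov = 1.98 V, the device is in the triode region.
I_D = k_n [V_ov · V_DS − ½ V_DS²] = 7.33 × [1.98 × 0.5 − 0.5 × 0.5²] = 6.34 mA.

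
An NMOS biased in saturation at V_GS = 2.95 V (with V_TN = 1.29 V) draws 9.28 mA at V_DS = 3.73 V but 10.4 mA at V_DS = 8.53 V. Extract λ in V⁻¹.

With V_GS fixed, I_D ∝ (1 + λ V_DS) in saturation, so I_D2/I_D1 = (1 + λ V_DS2)/(1 + λ V_DS1).
10.4/9.28 = 1.121 = (1 + 8.53 λ)/(1 + 3.73 λ).
Solving: λ (I_D1 V_DS2 − I_D2 V_DS1) = I_D2 − I_D1, so λ = (10.4 − 9.28) / (9.28 × 8.53 − 10.4 × 3.73) = 1.12 / 40.4 = 0.0277 V⁻¹.

λ = 0.0277 V⁻¹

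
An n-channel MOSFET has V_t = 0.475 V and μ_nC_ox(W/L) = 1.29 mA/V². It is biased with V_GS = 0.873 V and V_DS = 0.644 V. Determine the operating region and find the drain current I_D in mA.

Saturation; I_D = 0.102 mA

V_ov = V_GS − V_t = 0.873 − 0.475 = 0.398 V.
Since V_DS = 0.644 V ≥ V_ov = 0.398 V, the device is in saturation.
I_D = ½ k_n V_ov² = 0.5 × 1.29 × 0.398² = 0.102 mA.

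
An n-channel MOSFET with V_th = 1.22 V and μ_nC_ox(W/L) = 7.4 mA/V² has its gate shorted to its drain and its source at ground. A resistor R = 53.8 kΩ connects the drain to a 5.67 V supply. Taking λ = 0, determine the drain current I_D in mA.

I_D = 0.0800 mA

With gate tied to drain, V_GS = V_DS ≥ V_GS − V_th, so the device is in saturation.
KCL at the drain: ½ k_n (V_GS − V_th)² = (V_DD − V_GS)/R.
Let x = V_GS − 1.22. Then 199 x² + x − 4.45 = 0, giving x = 0.147 V (positive root), so V_GS = 1.37 V.
I_D = (V_DD − V_GS)/R = (5.67 − 1.37) / 53.8 = 0.08 mA.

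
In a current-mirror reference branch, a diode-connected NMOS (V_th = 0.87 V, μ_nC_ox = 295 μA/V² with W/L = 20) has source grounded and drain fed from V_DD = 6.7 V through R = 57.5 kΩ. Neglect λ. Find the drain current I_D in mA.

With gate tied to drain, V_GS = V_DS ≥ V_GS − V_th, so the device is in saturation.
k_n = μ_nC_ox · (W/L) = 5.9 mA/V².
KCL at the drain: ½ k_n (V_GS − V_th)² = (V_DD − V_GS)/R.
Let x = V_GS − 0.87. Then 170 x² + x − 5.83 = 0, giving x = 0.182 V (positive root), so V_GS = 1.05 V.
I_D = (V_DD − V_GS)/R = (6.7 − 1.05) / 57.5 = 0.0982 mA.

I_D = 0.0982 mA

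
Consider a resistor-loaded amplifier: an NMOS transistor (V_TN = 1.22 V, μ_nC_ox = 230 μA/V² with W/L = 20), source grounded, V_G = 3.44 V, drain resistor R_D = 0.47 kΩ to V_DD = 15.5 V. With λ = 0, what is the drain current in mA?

V_GS = V_G = 3.44 V, so V_ov = 3.44 − 1.22 = 2.22 V.
k_n = μ_nC_ox · (W/L) = 4.6 mA/V².
Assume saturation: I_D = ½ k_n V_ov² = 0.5 × 4.6 × 2.22² = 11.3 mA, giving V_DS = V_DD − I_D R_D = 15.5 − 11.3 × 0.47 = 10.2 V.
V_DS = 10.2 V ≥ V_ov = 2.22 V, confirming saturation.

I_D = 11.3 mA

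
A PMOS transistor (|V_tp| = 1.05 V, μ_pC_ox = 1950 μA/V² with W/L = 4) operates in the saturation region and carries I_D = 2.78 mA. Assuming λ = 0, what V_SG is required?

k_p = μ_pC_ox · (W/L) = 7.8 mA/V².
In saturation I_D = ½ k_p (V_SG − |V_tp|)², so V_SG − |V_tp| = √(2 I_D / k_p) = √(2 × 2.78 / 7.8) = 0.844 V.
V_SG = 1.05 + 0.844 = 1.89 V.

V_SG = 1.89 V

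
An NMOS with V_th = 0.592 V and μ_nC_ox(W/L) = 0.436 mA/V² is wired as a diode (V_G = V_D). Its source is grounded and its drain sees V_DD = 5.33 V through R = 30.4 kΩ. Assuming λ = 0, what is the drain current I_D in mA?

I_D = 0.130 mA

With gate tied to drain, V_GS = V_DS ≥ V_GS − V_th, so the device is in saturation.
KCL at the drain: ½ k_n (V_GS − V_th)² = (V_DD − V_GS)/R.
Let x = V_GS − 0.592. Then 6.63 x² + x − 4.738 = 0, giving x = 0.773 V (positive root), so V_GS = 1.37 V.
I_D = (V_DD − V_GS)/R = (5.33 − 1.37) / 30.4 = 0.13 mA.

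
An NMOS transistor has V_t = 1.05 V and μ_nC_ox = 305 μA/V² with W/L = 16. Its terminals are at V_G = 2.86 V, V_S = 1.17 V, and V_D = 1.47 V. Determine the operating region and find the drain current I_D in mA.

V_GS = V_G − V_S = 2.86 − 1.17 = 1.69 V; V_DS = V_D − V_S = 1.47 − 1.17 = 0.3 V.
k_n = μ_nC_ox · (W/L) = 4.88 mA/V².
V_ov = V_GS − V_t = 1.69 − 1.05 = 0.64 V.
Since V_DS = 0.3 V < V_ov = 0.64 V, the device is in the triode region.
I_D = k_n [V_ov · V_DS − ½ V_DS²] = 4.88 × [0.64 × 0.3 − 0.5 × 0.3²] = 0.717 mA.

Triode; I_D = 0.717 mA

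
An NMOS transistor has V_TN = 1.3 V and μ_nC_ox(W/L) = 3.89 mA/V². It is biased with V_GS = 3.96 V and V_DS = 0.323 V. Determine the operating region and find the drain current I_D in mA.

Triode; I_D = 3.14 mA

V_ov = V_GS − V_TN = 3.96 − 1.3 = 2.66 V.
Since V_DS = 0.323 V < V_ov = 2.66 V, the device is in the triode region.
I_D = k_n [V_ov · V_DS − ½ V_DS²] = 3.89 × [2.66 × 0.323 − 0.5 × 0.323²] = 3.14 mA.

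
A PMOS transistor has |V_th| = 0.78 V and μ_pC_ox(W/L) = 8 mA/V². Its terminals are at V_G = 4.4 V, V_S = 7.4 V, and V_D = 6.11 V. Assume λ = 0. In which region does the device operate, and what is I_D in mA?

Triode; I_D = 16.3 mA

V_SG = V_S − V_G = 7.4 − 4.4 = 3 V; V_SD = V_S − V_D = 7.4 − 6.11 = 1.29 V.
V_ov = V_SG − |V_th| = 3 − 0.78 = 2.22 V.
Since V_SD = 1.29 V < V_ov = 2.22 V, the device is in the triode region.
I_D = k_p [V_ov · V_SD − ½ V_SD²] = 8 × [2.22 × 1.29 − 0.5 × 1.29²] = 16.3 mA.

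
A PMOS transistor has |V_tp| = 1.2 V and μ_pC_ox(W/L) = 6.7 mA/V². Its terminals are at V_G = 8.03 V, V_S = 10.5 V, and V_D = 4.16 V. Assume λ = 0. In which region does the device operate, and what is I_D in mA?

V_SG = V_S − V_G = 10.5 − 8.03 = 2.47 V; V_SD = V_S − V_D = 10.5 − 4.16 = 6.34 V.
V_ov = V_SG − |V_tp| = 2.47 − 1.2 = 1.27 V.
Since V_SD = 6.34 V ≥ V_ov = 1.27 V, the device is in saturation.
I_D = ½ k_p V_ov² = 0.5 × 6.7 × 1.27² = 5.4 mA.

Saturation; I_D = 5.40 mA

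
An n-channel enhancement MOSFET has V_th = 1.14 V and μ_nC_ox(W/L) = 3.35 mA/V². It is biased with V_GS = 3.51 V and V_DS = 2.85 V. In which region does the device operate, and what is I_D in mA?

Saturation; I_D = 9.41 mA

V_ov = V_GS − V_th = 3.51 − 1.14 = 2.37 V.
Since V_DS = 2.85 V ≥ V_ov = 2.37 V, the device is in saturation.
I_D = ½ k_n V_ov² = 0.5 × 3.35 × 2.37² = 9.41 mA.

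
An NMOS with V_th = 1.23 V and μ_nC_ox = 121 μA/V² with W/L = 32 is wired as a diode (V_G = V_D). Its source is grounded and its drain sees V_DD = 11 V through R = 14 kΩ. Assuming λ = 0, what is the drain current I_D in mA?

With gate tied to drain, V_GS = V_DS ≥ V_GS − V_th, so the device is in saturation.
k_n = μ_nC_ox · (W/L) = 3.872 mA/V².
KCL at the drain: ½ k_n (V_GS − V_th)² = (V_DD − V_GS)/R.
Let x = V_GS − 1.23. Then 27.1 x² + x − 9.77 = 0, giving x = 0.582 V (positive root), so V_GS = 1.81 V.
I_D = (V_DD − V_GS)/R = (11 − 1.81) / 14 = 0.656 mA.

I_D = 0.656 mA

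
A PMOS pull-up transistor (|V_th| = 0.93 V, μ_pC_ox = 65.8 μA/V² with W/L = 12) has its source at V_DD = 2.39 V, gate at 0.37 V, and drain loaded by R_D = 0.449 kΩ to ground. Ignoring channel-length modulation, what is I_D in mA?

V_SG = V_DD − V_G = 2.39 − 0.37 = 2.02 V, so V_ov = 2.02 − 0.93 = 1.09 V.
k_p = μ_pC_ox · (W/L) = 0.7896 mA/V².
Assume saturation: I_D = ½ k_p V_ov² = 0.5 × 0.7896 × 1.09² = 0.469 mA, giving V_SD = V_DD − I_D R_D = 2.39 − 0.469 × 0.449 = 2.18 V.
V_SD = 2.18 V ≥ V_ov = 1.09 V, confirming saturation.

I_D = 0.469 mA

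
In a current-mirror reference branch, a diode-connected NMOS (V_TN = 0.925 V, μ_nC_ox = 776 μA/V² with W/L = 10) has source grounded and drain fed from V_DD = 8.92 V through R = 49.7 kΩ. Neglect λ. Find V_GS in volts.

V_GS = 1.13 V

With gate tied to drain, V_GS = V_DS ≥ V_GS − V_TN, so the device is in saturation.
k_n = μ_nC_ox · (W/L) = 7.76 mA/V².
KCL at the drain: ½ k_n (V_GS − V_TN)² = (V_DD − V_GS)/R.
Let x = V_GS − 0.925. Then 193 x² + x − 7.995 = 0, giving x = 0.201 V (positive root), so V_GS = 1.13 V.
I_D = (V_DD − V_GS)/R = (8.92 − 1.13) / 49.7 = 0.157 mA.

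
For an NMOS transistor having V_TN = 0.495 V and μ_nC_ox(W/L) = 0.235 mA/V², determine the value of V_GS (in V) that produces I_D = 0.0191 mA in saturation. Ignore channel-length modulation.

In saturation I_D = ½ k_n (V_GS − V_TN)², so V_GS − V_TN = √(2 I_D / k_n) = √(2 × 0.0191 / 0.235) = 0.403 V.
V_GS = 0.495 + 0.403 = 0.898 V.

V_GS = 0.898 V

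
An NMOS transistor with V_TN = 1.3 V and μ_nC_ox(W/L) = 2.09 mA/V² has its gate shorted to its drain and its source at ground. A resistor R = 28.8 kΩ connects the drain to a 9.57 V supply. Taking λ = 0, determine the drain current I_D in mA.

With gate tied to drain, V_GS = V_DS ≥ V_GS − V_TN, so the device is in saturation.
KCL at the drain: ½ k_n (V_GS − V_TN)² = (V_DD − V_GS)/R.
Let x = V_GS − 1.3. Then 30.1 x² + x − 8.27 = 0, giving x = 0.508 V (positive root), so V_GS = 1.81 V.
I_D = (V_DD − V_GS)/R = (9.57 − 1.81) / 28.8 = 0.27 mA.

I_D = 0.270 mA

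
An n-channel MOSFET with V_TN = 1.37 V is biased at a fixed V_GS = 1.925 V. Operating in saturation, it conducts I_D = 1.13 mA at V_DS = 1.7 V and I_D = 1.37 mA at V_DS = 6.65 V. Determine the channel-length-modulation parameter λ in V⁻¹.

λ = 0.0463 V⁻¹

With V_GS fixed, I_D ∝ (1 + λ V_DS) in saturation, so I_D2/I_D1 = (1 + λ V_DS2)/(1 + λ V_DS1).
1.37/1.13 = 1.212 = (1 + 6.65 λ)/(1 + 1.7 λ).
Solving: λ (I_D1 V_DS2 − I_D2 V_DS1) = I_D2 − I_D1, so λ = (1.37 − 1.13) / (1.13 × 6.65 − 1.37 × 1.7) = 0.24 / 5.19 = 0.0463 V⁻¹.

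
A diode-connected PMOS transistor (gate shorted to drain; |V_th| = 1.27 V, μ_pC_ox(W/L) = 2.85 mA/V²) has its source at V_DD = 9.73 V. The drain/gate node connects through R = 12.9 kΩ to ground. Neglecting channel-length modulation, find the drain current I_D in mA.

I_D = 0.605 mA

With gate tied to drain, V_SG = V_SD ≥ V_SG − |V_th|, so the device is in saturation.
KCL at the drain: ½ k_p (V_SG − |V_th|)² = (V_DD − V_SG)/R.
Let x = V_SG − 1.27. Then 18.4 x² + x − 8.46 = 0, giving x = 0.652 V (positive root), so V_SG = 1.92 V.
I_D = (V_DD − V_SG)/R = (9.73 − 1.92) / 12.9 = 0.605 mA.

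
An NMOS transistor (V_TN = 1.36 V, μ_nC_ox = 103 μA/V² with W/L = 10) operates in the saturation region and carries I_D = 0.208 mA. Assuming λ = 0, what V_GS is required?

k_n = μ_nC_ox · (W/L) = 1.03 mA/V².
In saturation I_D = ½ k_n (V_GS − V_TN)², so V_GS − V_TN = √(2 I_D / k_n) = √(2 × 0.208 / 1.03) = 0.636 V.
V_GS = 1.36 + 0.636 = 2 V.

V_GS = 2.00 V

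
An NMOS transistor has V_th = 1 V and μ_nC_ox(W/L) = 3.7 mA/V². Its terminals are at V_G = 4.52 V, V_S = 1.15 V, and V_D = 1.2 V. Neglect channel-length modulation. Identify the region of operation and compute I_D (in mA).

V_GS = V_G − V_S = 4.52 − 1.15 = 3.37 V; V_DS = V_D − V_S = 1.2 − 1.15 = 0.05 V.
V_ov = V_GS − V_th = 3.37 − 1 = 2.37 V.
Since V_DS = 0.05 V < V_ov = 2.37 V, the device is in the triode region.
I_D = k_n [V_ov · V_DS − ½ V_DS²] = 3.7 × [2.37 × 0.05 − 0.5 × 0.05²] = 0.434 mA.

Triode; I_D = 0.434 mA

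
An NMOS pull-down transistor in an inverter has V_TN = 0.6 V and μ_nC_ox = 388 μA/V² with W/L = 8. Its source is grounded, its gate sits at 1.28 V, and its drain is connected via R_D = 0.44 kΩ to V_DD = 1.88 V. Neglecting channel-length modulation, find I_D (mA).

I_D = 0.718 mA

V_GS = V_G = 1.28 V, so V_ov = 1.28 − 0.6 = 0.68 V.
k_n = μ_nC_ox · (W/L) = 3.104 mA/V².
Assume saturation: I_D = ½ k_n V_ov² = 0.5 × 3.104 × 0.68² = 0.718 mA, giving V_DS = V_DD − I_D R_D = 1.88 − 0.718 × 0.44 = 1.56 V.
V_DS = 1.56 V ≥ V_ov = 0.68 V, confirming saturation.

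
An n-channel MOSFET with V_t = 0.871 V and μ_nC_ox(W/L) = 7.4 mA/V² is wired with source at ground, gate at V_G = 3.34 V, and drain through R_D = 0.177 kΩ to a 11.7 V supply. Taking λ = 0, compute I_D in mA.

I_D = 22.6 mA

V_GS = V_G = 3.34 V, so V_ov = 3.34 − 0.871 = 2.47 V.
Assume saturation: I_D = ½ k_n V_ov² = 0.5 × 7.4 × 2.47² = 22.6 mA, giving V_DS = V_DD − I_D R_D = 11.7 − 22.6 × 0.177 = 7.71 V.
V_DS = 7.71 V ≥ V_ov = 2.47 V, confirming saturation.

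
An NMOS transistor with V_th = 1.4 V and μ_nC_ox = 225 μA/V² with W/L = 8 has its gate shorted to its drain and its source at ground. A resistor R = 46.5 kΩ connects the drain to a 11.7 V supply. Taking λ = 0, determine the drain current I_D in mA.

With gate tied to drain, V_GS = V_DS ≥ V_GS − V_th, so the device is in saturation.
k_n = μ_nC_ox · (W/L) = 1.8 mA/V².
KCL at the drain: ½ k_n (V_GS − V_th)² = (V_DD − V_GS)/R.
Let x = V_GS − 1.4. Then 41.9 x² + x − 10.3 = 0, giving x = 0.484 V (positive root), so V_GS = 1.88 V.
I_D = (V_DD − V_GS)/R = (11.7 − 1.88) / 46.5 = 0.211 mA.

I_D = 0.211 mA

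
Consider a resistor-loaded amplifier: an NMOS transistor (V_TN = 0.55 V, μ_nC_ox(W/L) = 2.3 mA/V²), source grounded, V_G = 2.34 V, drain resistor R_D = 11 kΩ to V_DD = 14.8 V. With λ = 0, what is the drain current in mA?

V_GS = V_G = 2.34 V, so V_ov = 2.34 − 0.55 = 1.79 V.
Assume saturation: I_D = ½ k_n V_ov² = 0.5 × 2.3 × 1.79² = 3.68 mA, giving V_DS = V_DD − I_D R_D = 14.8 − 3.68 × 11 = -25.7 V.
But -25.7 V < V_ov = 1.79 V, so the device is actually in triode.
In triode I_D = k_n[V_ov V_DS − ½ V_DS²] and I_D = (V_DD − V_DS)/R_D. Equating: 12.6 V_DS² − 46.29 V_DS + 14.8 = 0, giving V_DS = 0.354 V (the root below V_ov).
I_D = (14.8 − 0.354) / 11 = 1.31 mA.

I_D = 1.31 mA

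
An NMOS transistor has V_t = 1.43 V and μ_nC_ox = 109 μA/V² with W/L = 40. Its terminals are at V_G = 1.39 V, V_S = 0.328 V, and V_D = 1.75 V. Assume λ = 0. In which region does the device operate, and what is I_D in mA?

Cutoff; I_D = 0 mA

V_GS = V_G − V_S = 1.39 − 0.328 = 1.06 V; V_DS = V_D − V_S = 1.75 − 0.328 = 1.42 V.
V_GS = 1.06 V < V_t = 1.43 V, so the transistor is in cutoff.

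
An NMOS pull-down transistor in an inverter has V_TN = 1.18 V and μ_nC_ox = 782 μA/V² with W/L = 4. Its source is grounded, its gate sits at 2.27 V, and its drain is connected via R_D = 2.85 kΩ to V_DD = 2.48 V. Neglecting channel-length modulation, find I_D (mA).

V_GS = V_G = 2.27 V, so V_ov = 2.27 − 1.18 = 1.09 V.
k_n = μ_nC_ox · (W/L) = 3.128 mA/V².
Assume saturation: I_D = ½ k_n V_ov² = 0.5 × 3.128 × 1.09² = 1.86 mA, giving V_DS = V_DD − I_D R_D = 2.48 − 1.86 × 2.85 = -2.82 V.
But -2.82 V < V_ov = 1.09 V, so the device is actually in triode.
In triode I_D = k_n[V_ov V_DS − ½ V_DS²] and I_D = (V_DD − V_DS)/R_D. Equating: 4.46 V_DS² − 10.72 V_DS + 2.48 = 0, giving V_DS = 0.259 V (the root below V_ov).
I_D = (2.48 − 0.259) / 2.85 = 0.779 mA.

I_D = 0.779 mA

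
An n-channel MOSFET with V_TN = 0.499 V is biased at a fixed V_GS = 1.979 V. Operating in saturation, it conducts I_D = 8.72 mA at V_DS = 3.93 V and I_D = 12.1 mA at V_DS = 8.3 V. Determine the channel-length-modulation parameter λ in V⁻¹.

λ = 0.136 V⁻¹

With V_GS fixed, I_D ∝ (1 + λ V_DS) in saturation, so I_D2/I_D1 = (1 + λ V_DS2)/(1 + λ V_DS1).
12.1/8.72 = 1.388 = (1 + 8.3 λ)/(1 + 3.93 λ).
Solving: λ (I_D1 V_DS2 − I_D2 V_DS1) = I_D2 − I_D1, so λ = (12.1 − 8.72) / (8.72 × 8.3 − 12.1 × 3.93) = 3.38 / 24.8 = 0.136 V⁻¹.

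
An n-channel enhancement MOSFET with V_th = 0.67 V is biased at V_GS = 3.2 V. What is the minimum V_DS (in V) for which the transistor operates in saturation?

The boundary between triode and saturation is V_DS = V_GS − V_th = V_ov.
V_ov = 3.2 − 0.67 = 2.53 V.

V_DS,sat = 2.53 V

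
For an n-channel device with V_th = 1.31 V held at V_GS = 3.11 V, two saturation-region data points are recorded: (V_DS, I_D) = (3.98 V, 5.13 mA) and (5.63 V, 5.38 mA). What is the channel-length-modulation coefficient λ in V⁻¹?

λ = 0.0335 V⁻¹

With V_GS fixed, I_D ∝ (1 + λ V_DS) in saturation, so I_D2/I_D1 = (1 + λ V_DS2)/(1 + λ V_DS1).
5.38/5.13 = 1.049 = (1 + 5.63 λ)/(1 + 3.98 λ).
Solving: λ (I_D1 V_DS2 − I_D2 V_DS1) = I_D2 − I_D1, so λ = (5.38 − 5.13) / (5.13 × 5.63 − 5.38 × 3.98) = 0.25 / 7.47 = 0.0335 V⁻¹.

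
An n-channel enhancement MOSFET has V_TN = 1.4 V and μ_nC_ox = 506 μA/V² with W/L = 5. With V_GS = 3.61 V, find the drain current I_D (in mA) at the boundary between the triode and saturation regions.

At the boundary V_DS = V_ov = V_GS − V_TN = 3.61 − 1.4 = 2.21 V.
k_n = μ_nC_ox · (W/L) = 2.53 mA/V².
I_D = ½ k_n V_ov² = 0.5 × 2.53 × 2.21² = 6.18 mA.

I_D = 6.18 mA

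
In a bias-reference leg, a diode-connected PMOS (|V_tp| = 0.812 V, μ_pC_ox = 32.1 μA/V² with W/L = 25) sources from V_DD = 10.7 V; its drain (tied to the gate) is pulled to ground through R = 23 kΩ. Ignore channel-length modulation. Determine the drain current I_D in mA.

I_D = 0.387 mA

With gate tied to drain, V_SG = V_SD ≥ V_SG − |V_tp|, so the device is in saturation.
k_p = μ_pC_ox · (W/L) = 0.8025 mA/V².
KCL at the drain: ½ k_p (V_SG − |V_tp|)² = (V_DD − V_SG)/R.
Let x = V_SG − 0.812. Then 9.23 x² + x − 9.888 = 0, giving x = 0.982 V (positive root), so V_SG = 1.79 V.
I_D = (V_DD − V_SG)/R = (10.7 − 1.79) / 23 = 0.387 mA.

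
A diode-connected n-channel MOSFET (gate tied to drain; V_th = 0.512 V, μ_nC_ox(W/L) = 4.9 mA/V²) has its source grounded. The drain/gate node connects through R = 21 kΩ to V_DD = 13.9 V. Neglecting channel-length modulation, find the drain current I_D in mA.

With gate tied to drain, V_GS = V_DS ≥ V_GS − V_th, so the device is in saturation.
KCL at the drain: ½ k_n (V_GS − V_th)² = (V_DD − V_GS)/R.
Let x = V_GS − 0.512. Then 51.5 x² + x − 13.39 = 0, giving x = 0.5 V (positive root), so V_GS = 1.01 V.
I_D = (V_DD − V_GS)/R = (13.9 − 1.01) / 21 = 0.614 mA.

I_D = 0.614 mA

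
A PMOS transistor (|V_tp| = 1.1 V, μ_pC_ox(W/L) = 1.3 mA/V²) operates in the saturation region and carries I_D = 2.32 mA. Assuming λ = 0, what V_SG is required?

In saturation I_D = ½ k_p (V_SG − |V_tp|)², so V_SG − |V_tp| = √(2 I_D / k_p) = √(2 × 2.32 / 1.3) = 1.89 V.
V_SG = 1.1 + 1.89 = 2.99 V.

V_SG = 2.99 V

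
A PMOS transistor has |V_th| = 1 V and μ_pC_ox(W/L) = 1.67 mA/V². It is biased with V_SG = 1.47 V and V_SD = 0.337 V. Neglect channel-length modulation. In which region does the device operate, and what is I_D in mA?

Triode; I_D = 0.170 mA

V_ov = V_SG − |V_th| = 1.47 − 1 = 0.47 V.
Since V_SD = 0.337 V < V_ov = 0.47 V, the device is in the triode region.
I_D = k_p [V_ov · V_SD − ½ V_SD²] = 1.67 × [0.47 × 0.337 − 0.5 × 0.337²] = 0.17 mA.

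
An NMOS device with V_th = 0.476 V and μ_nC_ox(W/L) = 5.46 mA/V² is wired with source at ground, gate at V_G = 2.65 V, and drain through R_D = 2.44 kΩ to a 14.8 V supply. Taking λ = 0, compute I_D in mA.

I_D = 5.83 mA

V_GS = V_G = 2.65 V, so V_ov = 2.65 − 0.476 = 2.17 V.
Assume saturation: I_D = ½ k_n V_ov² = 0.5 × 5.46 × 2.17² = 12.9 mA, giving V_DS = V_DD − I_D R_D = 14.8 − 12.9 × 2.44 = -16.7 V.
But -16.7 V < V_ov = 2.17 V, so the device is actually in triode.
In triode I_D = k_n[V_ov V_DS − ½ V_DS²] and I_D = (V_DD − V_DS)/R_D. Equating: 6.66 V_DS² − 29.96 V_DS + 14.8 = 0, giving V_DS = 0.565 V (the root below V_ov).
I_D = (14.8 − 0.565) / 2.44 = 5.83 mA.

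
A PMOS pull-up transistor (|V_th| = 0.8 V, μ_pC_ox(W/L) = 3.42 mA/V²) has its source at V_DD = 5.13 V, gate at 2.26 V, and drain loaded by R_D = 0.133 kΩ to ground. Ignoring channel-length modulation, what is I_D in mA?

I_D = 7.33 mA

V_SG = V_DD − V_G = 5.13 − 2.26 = 2.87 V, so V_ov = 2.87 − 0.8 = 2.07 V.
Assume saturation: I_D = ½ k_p V_ov² = 0.5 × 3.42 × 2.07² = 7.33 mA, giving V_SD = V_DD − I_D R_D = 5.13 − 7.33 × 0.133 = 4.16 V.
V_SD = 4.16 V ≥ V_ov = 2.07 V, confirming saturation.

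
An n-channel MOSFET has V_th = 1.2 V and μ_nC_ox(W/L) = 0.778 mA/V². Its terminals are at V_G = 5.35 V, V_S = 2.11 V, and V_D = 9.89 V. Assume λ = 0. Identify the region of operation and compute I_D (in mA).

V_GS = V_G − V_S = 5.35 − 2.11 = 3.24 V; V_DS = V_D − V_S = 9.89 − 2.11 = 7.78 V.
V_ov = V_GS − V_th = 3.24 − 1.2 = 2.04 V.
Since V_DS = 7.78 V ≥ V_ov = 2.04 V, the device is in saturation.
I_D = ½ k_n V_ov² = 0.5 × 0.778 × 2.04² = 1.62 mA.

Saturation; I_D = 1.62 mA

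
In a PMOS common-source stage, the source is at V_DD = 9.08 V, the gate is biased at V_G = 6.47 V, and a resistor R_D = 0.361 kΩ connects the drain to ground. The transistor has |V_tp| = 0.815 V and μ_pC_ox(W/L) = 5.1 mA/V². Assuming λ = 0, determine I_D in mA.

V_SG = V_DD − V_G = 9.08 − 6.47 = 2.61 V, so V_ov = 2.61 − 0.815 = 1.8 V.
Assume saturation: I_D = ½ k_p V_ov² = 0.5 × 5.1 × 1.8² = 8.22 mA, giving V_SD = V_DD − I_D R_D = 9.08 − 8.22 × 0.361 = 6.11 V.
V_SD = 6.11 V ≥ V_ov = 1.8 V, confirming saturation.

I_D = 8.22 mA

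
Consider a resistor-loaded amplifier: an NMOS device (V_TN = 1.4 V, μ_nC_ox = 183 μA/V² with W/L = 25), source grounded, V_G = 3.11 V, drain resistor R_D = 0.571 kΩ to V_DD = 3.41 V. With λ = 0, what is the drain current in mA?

I_D = 4.64 mA

V_GS = V_G = 3.11 V, so V_ov = 3.11 − 1.4 = 1.71 V.
k_n = μ_nC_ox · (W/L) = 4.575 mA/V².
Assume saturation: I_D = ½ k_n V_ov² = 0.5 × 4.575 × 1.71² = 6.69 mA, giving V_DS = V_DD − I_D R_D = 3.41 − 6.69 × 0.571 = -0.409 V.
But -0.409 V < V_ov = 1.71 V, so the device is actually in triode.
In triode I_D = k_n[V_ov V_DS − ½ V_DS²] and I_D = (V_DD − V_DS)/R_D. Equating: 1.31 V_DS² − 5.467 V_DS + 3.41 = 0, giving V_DS = 0.763 V (the root below V_ov).
I_D = (3.41 − 0.763) / 0.571 = 4.64 mA.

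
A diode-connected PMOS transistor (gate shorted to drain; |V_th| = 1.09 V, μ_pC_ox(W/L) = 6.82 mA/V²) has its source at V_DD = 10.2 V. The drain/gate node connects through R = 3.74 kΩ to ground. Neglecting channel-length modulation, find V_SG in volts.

V_SG = 1.90 V

With gate tied to drain, V_SG = V_SD ≥ V_SG − |V_th|, so the device is in saturation.
KCL at the drain: ½ k_p (V_SG − |V_th|)² = (V_DD − V_SG)/R.
Let x = V_SG − 1.09. Then 12.8 x² + x − 9.11 = 0, giving x = 0.807 V (positive root), so V_SG = 1.9 V.
I_D = (V_DD − V_SG)/R = (10.2 − 1.9) / 3.74 = 2.22 mA.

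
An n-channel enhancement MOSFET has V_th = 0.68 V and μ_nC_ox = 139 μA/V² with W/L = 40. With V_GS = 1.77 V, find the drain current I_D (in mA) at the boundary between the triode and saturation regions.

I_D = 3.30 mA

At the boundary V_DS = V_ov = V_GS − V_th = 1.77 − 0.68 = 1.09 V.
k_n = μ_nC_ox · (W/L) = 5.56 mA/V².
I_D = ½ k_n V_ov² = 0.5 × 5.56 × 1.09² = 3.3 mA.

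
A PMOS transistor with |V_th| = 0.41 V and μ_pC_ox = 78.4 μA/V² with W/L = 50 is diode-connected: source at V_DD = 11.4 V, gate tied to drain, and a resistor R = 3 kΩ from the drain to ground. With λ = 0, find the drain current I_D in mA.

With gate tied to drain, V_SG = V_SD ≥ V_SG − |V_th|, so the device is in saturation.
k_p = μ_pC_ox · (W/L) = 3.92 mA/V².
KCL at the drain: ½ k_p (V_SG − |V_th|)² = (V_DD − V_SG)/R.
Let x = V_SG − 0.41. Then 5.88 x² + x − 10.99 = 0, giving x = 1.28 V (positive root), so V_SG = 1.69 V.
I_D = (V_DD − V_SG)/R = (11.4 − 1.69) / 3 = 3.24 mA.

I_D = 3.24 mA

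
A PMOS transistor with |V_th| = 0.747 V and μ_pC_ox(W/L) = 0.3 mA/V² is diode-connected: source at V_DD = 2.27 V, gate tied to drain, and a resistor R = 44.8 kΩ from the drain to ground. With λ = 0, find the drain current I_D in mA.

I_D = 0.0249 mA

With gate tied to drain, V_SG = V_SD ≥ V_SG − |V_th|, so the device is in saturation.
KCL at the drain: ½ k_p (V_SG − |V_th|)² = (V_DD − V_SG)/R.
Let x = V_SG − 0.747. Then 6.72 x² + x − 1.523 = 0, giving x = 0.407 V (positive root), so V_SG = 1.15 V.
I_D = (V_DD − V_SG)/R = (2.27 − 1.15) / 44.8 = 0.0249 mA.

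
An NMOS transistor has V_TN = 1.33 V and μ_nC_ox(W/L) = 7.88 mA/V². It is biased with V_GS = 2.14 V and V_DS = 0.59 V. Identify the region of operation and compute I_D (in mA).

V_ov = V_GS − V_TN = 2.14 − 1.33 = 0.81 V.
Since V_DS = 0.59 V < V_ov = 0.81 V, the device is in the triode region.
I_D = k_n [V_ov · V_DS − ½ V_DS²] = 7.88 × [0.81 × 0.59 − 0.5 × 0.59²] = 2.39 mA.

Triode; I_D = 2.39 mA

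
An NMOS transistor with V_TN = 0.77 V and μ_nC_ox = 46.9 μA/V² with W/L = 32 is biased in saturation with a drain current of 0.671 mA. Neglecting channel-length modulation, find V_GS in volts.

k_n = μ_nC_ox · (W/L) = 1.501 mA/V².
In saturation I_D = ½ k_n (V_GS − V_TN)², so V_GS − V_TN = √(2 I_D / k_n) = √(2 × 0.671 / 1.501) = 0.946 V.
V_GS = 0.77 + 0.946 = 1.72 V.

V_GS = 1.72 V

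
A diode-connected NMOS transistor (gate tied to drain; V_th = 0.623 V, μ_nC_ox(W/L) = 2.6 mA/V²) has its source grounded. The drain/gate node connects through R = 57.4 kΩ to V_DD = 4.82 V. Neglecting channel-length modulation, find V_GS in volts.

V_GS = 0.854 V

With gate tied to drain, V_GS = V_DS ≥ V_GS − V_th, so the device is in saturation.
KCL at the drain: ½ k_n (V_GS − V_th)² = (V_DD − V_GS)/R.
Let x = V_GS − 0.623. Then 74.6 x² + x − 4.197 = 0, giving x = 0.231 V (positive root), so V_GS = 0.854 V.
I_D = (V_DD − V_GS)/R = (4.82 − 0.854) / 57.4 = 0.0691 mA.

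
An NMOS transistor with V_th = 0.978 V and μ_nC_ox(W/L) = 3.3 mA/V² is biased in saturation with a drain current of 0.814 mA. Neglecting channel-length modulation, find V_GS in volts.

V_GS = 1.68 V

In saturation I_D = ½ k_n (V_GS − V_th)², so V_GS − V_th = √(2 I_D / k_n) = √(2 × 0.814 / 3.3) = 0.702 V.
V_GS = 0.978 + 0.702 = 1.68 V.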